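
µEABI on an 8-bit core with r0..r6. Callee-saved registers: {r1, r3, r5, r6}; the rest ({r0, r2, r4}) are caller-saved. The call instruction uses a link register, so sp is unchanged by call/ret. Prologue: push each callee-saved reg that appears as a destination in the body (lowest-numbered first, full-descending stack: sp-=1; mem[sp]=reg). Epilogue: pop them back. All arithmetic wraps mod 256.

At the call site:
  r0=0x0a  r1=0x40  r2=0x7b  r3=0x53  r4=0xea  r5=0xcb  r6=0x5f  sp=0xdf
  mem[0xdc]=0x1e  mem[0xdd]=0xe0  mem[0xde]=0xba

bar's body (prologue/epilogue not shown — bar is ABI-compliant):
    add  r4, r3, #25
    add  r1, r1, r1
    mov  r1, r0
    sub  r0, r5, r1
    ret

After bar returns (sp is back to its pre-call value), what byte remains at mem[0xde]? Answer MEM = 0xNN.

MEM = 0x40

prologue: push r1 -> mem[0xde]=0x40, sp=0xde
body[0] add  r4, r3, #25 -> r4=0x6c
body[1] add  r1, r1, r1 -> r1=0x80
body[2] mov  r1, r0 -> r1=0x0a
body[3] sub  r0, r5, r1 -> r0=0xc1
epilogue: pop r1=0x40, sp=0xdf
prologue pushed ['r1'] at ['0xde']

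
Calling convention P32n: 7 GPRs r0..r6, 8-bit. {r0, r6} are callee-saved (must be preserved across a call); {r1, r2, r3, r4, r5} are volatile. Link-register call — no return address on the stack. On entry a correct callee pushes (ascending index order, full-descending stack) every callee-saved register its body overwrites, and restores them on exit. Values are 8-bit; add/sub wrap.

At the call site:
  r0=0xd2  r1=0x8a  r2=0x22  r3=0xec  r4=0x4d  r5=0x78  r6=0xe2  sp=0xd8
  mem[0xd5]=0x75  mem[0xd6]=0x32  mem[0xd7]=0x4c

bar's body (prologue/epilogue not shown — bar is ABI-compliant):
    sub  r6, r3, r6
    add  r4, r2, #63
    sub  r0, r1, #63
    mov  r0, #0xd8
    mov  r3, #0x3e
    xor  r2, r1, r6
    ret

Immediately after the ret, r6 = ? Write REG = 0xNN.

prologue: push r0 -> mem[0xd7]=0xd2, sp=0xd7
prologue: push r6 -> mem[0xd6]=0xe2, sp=0xd6
body[0] sub  r6, r3, r6 -> r6=0x0a
body[1] add  r4, r2, #63 -> r4=0x61
body[2] sub  r0, r1, #63 -> r0=0x4b
body[3] mov  r0, #0xd8 -> r0=0xd8
body[4] mov  r3, #0x3e -> r3=0x3e
body[5] xor  r2, r1, r6 -> r2=0x80
epilogue: pop r6=0xe2, sp=0xd7
epilogue: pop r0=0xd2, sp=0xd8
r6 is callee-saved -> restored

REG = 0xe2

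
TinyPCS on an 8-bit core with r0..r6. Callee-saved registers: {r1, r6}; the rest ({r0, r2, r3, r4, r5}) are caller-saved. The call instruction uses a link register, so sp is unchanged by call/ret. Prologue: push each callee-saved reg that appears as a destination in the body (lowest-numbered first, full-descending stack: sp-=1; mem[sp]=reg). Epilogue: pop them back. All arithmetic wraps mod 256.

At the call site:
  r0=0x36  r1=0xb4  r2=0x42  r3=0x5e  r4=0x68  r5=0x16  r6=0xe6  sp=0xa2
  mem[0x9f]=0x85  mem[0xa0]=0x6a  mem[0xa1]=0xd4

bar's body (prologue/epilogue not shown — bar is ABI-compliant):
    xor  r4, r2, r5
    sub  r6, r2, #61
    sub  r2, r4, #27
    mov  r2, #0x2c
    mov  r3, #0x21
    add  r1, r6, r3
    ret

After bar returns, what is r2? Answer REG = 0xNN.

prologue: push r1 -> mem[0xa1]=0xb4, sp=0xa1
prologue: push r6 -> mem[0xa0]=0xe6, sp=0xa0
body[0] xor  r4, r2, r5 -> r4=0x54
body[1] sub  r6, r2, #61 -> r6=0x05
body[2] sub  r2, r4, #27 -> r2=0x39
body[3] mov  r2, #0x2c -> r2=0x2c
body[4] mov  r3, #0x21 -> r3=0x21
body[5] add  r1, r6, r3 -> r1=0x26
epilogue: pop r6=0xe6, sp=0xa1
epilogue: pop r1=0xb4, sp=0xa2
r2 is caller-saved -> body value

REG = 0x2c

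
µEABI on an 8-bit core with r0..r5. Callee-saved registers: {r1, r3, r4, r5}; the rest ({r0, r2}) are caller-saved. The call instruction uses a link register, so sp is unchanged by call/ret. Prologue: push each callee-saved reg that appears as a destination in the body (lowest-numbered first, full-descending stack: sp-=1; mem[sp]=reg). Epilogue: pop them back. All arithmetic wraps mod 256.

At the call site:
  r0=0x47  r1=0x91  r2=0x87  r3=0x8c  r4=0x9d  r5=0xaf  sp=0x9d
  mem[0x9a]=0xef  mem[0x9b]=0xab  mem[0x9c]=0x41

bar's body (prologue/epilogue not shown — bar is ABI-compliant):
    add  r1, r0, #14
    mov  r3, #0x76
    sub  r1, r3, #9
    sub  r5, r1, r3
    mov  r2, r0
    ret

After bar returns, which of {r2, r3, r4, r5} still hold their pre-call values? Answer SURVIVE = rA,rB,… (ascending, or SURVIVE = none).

SURVIVE = r3,r4,r5

prologue: push r1 -> mem[0x9c]=0x91, sp=0x9c
prologue: push r3 -> mem[0x9b]=0x8c, sp=0x9b
prologue: push r5 -> mem[0x9a]=0xaf, sp=0x9a
body[0] add  r1, r0, #14 -> r1=0x55
body[1] mov  r3, #0x76 -> r3=0x76
body[2] sub  r1, r3, #9 -> r1=0x6d
body[3] sub  r5, r1, r3 -> r5=0xf7
body[4] mov  r2, r0 -> r2=0x47
epilogue: pop r5=0xaf, sp=0x9b
epilogue: pop r3=0x8c, sp=0x9c
epilogue: pop r1=0x91, sp=0x9d
r2: caller-saved, written=True
r3: callee-saved, written=True
r4: callee-saved, written=False
r5: callee-saved, written=True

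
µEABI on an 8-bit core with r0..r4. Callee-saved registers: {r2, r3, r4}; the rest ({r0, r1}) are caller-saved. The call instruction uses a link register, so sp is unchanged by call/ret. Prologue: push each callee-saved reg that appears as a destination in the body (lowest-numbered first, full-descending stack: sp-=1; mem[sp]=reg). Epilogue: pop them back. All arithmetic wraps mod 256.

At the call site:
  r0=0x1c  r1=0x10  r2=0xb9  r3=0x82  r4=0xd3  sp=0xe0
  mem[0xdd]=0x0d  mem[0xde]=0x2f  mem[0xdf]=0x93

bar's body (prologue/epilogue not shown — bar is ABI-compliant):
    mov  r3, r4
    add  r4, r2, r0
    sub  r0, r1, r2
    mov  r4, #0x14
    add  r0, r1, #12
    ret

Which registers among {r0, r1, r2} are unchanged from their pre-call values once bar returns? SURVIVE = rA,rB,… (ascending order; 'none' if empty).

SURVIVE = r0,r1,r2

prologue: push r3 -> mem[0xdf]=0x82, sp=0xdf
prologue: push r4 -> mem[0xde]=0xd3, sp=0xde
body[0] mov  r3, r4 -> r3=0xd3
body[1] add  r4, r2, r0 -> r4=0xd5
body[2] sub  r0, r1, r2 -> r0=0x57
body[3] mov  r4, #0x14 -> r4=0x14
body[4] add  r0, r1, #12 -> r0=0x1c
epilogue: pop r4=0xd3, sp=0xdf
epilogue: pop r3=0x82, sp=0xe0
r0: caller-saved, written=True
r1: caller-saved, written=False
r2: callee-saved, written=False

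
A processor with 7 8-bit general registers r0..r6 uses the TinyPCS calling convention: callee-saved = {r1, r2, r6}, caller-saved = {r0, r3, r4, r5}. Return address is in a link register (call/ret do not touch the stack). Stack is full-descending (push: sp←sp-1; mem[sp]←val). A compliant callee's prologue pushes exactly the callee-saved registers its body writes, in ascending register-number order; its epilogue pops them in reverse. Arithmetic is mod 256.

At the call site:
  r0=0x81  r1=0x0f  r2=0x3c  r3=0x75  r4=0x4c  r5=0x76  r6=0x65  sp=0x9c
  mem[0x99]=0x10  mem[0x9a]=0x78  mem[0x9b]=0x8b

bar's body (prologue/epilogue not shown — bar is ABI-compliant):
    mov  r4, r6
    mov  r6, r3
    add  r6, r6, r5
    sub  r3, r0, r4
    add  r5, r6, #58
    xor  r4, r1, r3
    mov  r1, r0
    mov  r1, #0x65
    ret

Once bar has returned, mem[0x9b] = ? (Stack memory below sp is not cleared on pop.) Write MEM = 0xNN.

prologue: push r1 → mem[0x9b]=0x0f, sp=0x9b
prologue: push r6 → mem[0x9a]=0x65, sp=0x9a
body[0] mov  r4, r6 → r4=0x65
body[1] mov  r6, r3 → r6=0x75
body[2] add  r6, r6, r5 → r6=0xeb
body[3] sub  r3, r0, r4 → r3=0x1c
body[4] add  r5, r6, #58 → r5=0x25
body[5] xor  r4, r1, r3 → r4=0x13
body[6] mov  r1, r0 → r1=0x81
body[7] mov  r1, #0x65 → r1=0x65
epilogue: pop r6=0x65, sp=0x9b
epilogue: pop r1=0x0f, sp=0x9c
prologue pushed ['r1', 'r6'] at ['0x9b', '0x9a']

MEM = 0x0f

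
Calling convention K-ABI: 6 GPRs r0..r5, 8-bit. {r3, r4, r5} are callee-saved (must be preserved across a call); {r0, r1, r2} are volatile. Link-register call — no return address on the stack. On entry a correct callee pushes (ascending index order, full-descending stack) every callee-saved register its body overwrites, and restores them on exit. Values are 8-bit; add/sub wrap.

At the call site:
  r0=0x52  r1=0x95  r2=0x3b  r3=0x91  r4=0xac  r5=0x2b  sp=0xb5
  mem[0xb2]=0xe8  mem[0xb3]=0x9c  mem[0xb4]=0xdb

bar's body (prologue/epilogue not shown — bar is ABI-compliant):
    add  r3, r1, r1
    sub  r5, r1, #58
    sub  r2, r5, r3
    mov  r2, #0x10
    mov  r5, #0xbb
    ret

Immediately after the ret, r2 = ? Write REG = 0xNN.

prologue: push r3 → mem[0xb4]=0x91, sp=0xb4
prologue: push r5 → mem[0xb3]=0x2b, sp=0xb3
body[0] add  r3, r1, r1 → r3=0x2a
body[1] sub  r5, r1, #58 → r5=0x5b
body[2] sub  r2, r5, r3 → r2=0x31
body[3] mov  r2, #0x10 → r2=0x10
body[4] mov  r5, #0xbb → r5=0xbb
epilogue: pop r5=0x2b, sp=0xb4
epilogue: pop r3=0x91, sp=0xb5
r2 is caller-saved → body value

REG = 0x10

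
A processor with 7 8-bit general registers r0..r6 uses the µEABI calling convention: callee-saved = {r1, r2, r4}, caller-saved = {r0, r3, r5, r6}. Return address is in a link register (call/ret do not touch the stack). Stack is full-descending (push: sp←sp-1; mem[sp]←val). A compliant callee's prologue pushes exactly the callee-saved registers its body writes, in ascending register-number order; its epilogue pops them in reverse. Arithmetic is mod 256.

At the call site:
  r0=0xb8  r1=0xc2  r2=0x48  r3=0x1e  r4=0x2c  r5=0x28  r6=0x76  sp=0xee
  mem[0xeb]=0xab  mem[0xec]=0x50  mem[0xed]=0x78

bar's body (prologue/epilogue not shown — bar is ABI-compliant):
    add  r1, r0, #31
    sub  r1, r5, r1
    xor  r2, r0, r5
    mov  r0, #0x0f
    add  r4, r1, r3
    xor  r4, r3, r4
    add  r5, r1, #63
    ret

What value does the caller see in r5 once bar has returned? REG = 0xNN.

prologue: push r1 -> mem[0xed]=0xc2, sp=0xed
prologue: push r2 -> mem[0xec]=0x48, sp=0xec
prologue: push r4 -> mem[0xeb]=0x2c, sp=0xeb
body[0] add  r1, r0, #31 -> r1=0xd7
body[1] sub  r1, r5, r1 -> r1=0x51
body[2] xor  r2, r0, r5 -> r2=0x90
body[3] mov  r0, #0x0f -> r0=0x0f
body[4] add  r4, r1, r3 -> r4=0x6f
body[5] xor  r4, r3, r4 -> r4=0x71
body[6] add  r5, r1, #63 -> r5=0x90
epilogue: pop r4=0x2c, sp=0xec
epilogue: pop r2=0x48, sp=0xed
epilogue: pop r1=0xc2, sp=0xee
r5 is caller-saved -> body value

REG = 0x90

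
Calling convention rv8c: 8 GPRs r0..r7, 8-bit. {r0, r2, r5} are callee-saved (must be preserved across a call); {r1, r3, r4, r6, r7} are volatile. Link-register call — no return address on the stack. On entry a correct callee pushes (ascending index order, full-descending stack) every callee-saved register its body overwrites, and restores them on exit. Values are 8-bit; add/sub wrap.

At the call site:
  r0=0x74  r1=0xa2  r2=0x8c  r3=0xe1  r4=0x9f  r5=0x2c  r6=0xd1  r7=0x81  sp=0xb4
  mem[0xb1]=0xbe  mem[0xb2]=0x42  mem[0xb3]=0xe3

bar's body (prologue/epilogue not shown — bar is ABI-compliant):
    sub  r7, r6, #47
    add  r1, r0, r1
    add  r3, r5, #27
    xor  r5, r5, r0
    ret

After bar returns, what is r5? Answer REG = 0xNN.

REG = 0x2c

prologue: push r5 → mem[0xb3]=0x2c, sp=0xb3
body[0] sub  r7, r6, #47 → r7=0xa2
body[1] add  r1, r0, r1 → r1=0x16
body[2] add  r3, r5, #27 → r3=0x47
body[3] xor  r5, r5, r0 → r5=0x58
epilogue: pop r5=0x2c, sp=0xb4
r5 is callee-saved → restored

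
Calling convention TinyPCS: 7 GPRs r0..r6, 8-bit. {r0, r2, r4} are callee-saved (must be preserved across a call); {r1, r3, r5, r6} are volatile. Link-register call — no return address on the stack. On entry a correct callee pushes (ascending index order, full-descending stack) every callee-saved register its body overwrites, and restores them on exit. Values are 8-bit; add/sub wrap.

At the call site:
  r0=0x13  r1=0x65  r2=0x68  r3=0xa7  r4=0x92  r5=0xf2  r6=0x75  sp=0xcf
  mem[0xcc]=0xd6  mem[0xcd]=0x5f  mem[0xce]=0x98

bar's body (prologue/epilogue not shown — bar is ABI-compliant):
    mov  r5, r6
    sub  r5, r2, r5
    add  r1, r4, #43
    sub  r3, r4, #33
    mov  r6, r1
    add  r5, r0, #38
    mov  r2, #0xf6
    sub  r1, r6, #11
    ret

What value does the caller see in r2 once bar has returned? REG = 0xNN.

prologue: push r2 → mem[0xce]=0x68, sp=0xce
body[0] mov  r5, r6 → r5=0x75
body[1] sub  r5, r2, r5 → r5=0xf3
body[2] add  r1, r4, #43 → r1=0xbd
body[3] sub  r3, r4, #33 → r3=0x71
body[4] mov  r6, r1 → r6=0xbd
body[5] add  r5, r0, #38 → r5=0x39
body[6] mov  r2, #0xf6 → r2=0xf6
body[7] sub  r1, r6, #11 → r1=0xb2
epilogue: pop r2=0x68, sp=0xcf
r2 is callee-saved → restored

REG = 0x68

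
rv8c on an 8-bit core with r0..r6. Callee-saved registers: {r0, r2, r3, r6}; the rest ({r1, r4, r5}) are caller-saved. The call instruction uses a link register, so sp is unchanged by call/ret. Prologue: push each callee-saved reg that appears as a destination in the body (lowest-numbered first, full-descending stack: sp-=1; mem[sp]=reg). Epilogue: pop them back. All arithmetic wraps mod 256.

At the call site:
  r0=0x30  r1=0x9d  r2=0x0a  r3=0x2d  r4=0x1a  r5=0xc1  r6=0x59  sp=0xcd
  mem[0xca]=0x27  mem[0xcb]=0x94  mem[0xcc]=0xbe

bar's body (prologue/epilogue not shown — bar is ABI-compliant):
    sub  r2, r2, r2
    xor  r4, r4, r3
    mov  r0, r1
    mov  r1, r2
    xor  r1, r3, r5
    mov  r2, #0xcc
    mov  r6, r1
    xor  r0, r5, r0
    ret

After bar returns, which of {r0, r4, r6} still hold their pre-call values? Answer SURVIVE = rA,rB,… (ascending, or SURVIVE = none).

SURVIVE = r0,r6

prologue: push r0 → mem[0xcc]=0x30, sp=0xcc
prologue: push r2 → mem[0xcb]=0x0a, sp=0xcb
prologue: push r6 → mem[0xca]=0x59, sp=0xca
body[0] sub  r2, r2, r2 → r2=0x00
body[1] xor  r4, r4, r3 → r4=0x37
body[2] mov  r0, r1 → r0=0x9d
body[3] mov  r1, r2 → r1=0x00
body[4] xor  r1, r3, r5 → r1=0xec
body[5] mov  r2, #0xcc → r2=0xcc
body[6] mov  r6, r1 → r6=0xec
body[7] xor  r0, r5, r0 → r0=0x5c
epilogue: pop r6=0x59, sp=0xcb
epilogue: pop r2=0x0a, sp=0xcc
epilogue: pop r0=0x30, sp=0xcd
r0: callee-saved, written=True
r4: caller-saved, written=True
r6: callee-saved, written=True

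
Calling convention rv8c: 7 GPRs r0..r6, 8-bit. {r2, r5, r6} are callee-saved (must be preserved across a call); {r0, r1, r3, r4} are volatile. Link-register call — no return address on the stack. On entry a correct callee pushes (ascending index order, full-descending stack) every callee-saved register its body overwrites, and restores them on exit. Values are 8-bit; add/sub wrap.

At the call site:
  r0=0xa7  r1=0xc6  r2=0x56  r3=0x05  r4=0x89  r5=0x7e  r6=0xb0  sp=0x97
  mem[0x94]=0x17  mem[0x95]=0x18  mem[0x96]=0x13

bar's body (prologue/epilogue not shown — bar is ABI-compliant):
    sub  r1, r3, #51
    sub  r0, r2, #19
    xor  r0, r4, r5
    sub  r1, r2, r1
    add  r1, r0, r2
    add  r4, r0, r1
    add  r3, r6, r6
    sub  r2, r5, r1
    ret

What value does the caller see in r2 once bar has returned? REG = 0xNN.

REG = 0x56

prologue: push r2 -> mem[0x96]=0x56, sp=0x96
body[0] sub  r1, r3, #51 -> r1=0xd2
body[1] sub  r0, r2, #19 -> r0=0x43
body[2] xor  r0, r4, r5 -> r0=0xf7
body[3] sub  r1, r2, r1 -> r1=0x84
body[4] add  r1, r0, r2 -> r1=0x4d
body[5] add  r4, r0, r1 -> r4=0x44
body[6] add  r3, r6, r6 -> r3=0x60
body[7] sub  r2, r5, r1 -> r2=0x31
epilogue: pop r2=0x56, sp=0x97
r2 is callee-saved -> restored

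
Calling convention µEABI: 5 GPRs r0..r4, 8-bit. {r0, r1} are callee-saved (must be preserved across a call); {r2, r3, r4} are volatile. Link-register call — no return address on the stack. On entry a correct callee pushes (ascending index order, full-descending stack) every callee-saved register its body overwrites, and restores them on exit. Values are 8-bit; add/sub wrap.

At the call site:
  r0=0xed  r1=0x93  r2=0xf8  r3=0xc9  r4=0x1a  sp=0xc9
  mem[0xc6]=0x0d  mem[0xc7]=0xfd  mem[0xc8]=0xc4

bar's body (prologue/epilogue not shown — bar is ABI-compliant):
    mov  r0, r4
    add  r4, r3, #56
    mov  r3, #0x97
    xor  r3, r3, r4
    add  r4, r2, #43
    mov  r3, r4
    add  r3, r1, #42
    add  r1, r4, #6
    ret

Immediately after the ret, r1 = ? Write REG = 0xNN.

prologue: push r0 → mem[0xc8]=0xed, sp=0xc8
prologue: push r1 → mem[0xc7]=0x93, sp=0xc7
body[0] mov  r0, r4 → r0=0x1a
body[1] add  r4, r3, #56 → r4=0x01
body[2] mov  r3, #0x97 → r3=0x97
body[3] xor  r3, r3, r4 → r3=0x96
body[4] add  r4, r2, #43 → r4=0x23
body[5] mov  r3, r4 → r3=0x23
body[6] add  r3, r1, #42 → r3=0xbd
body[7] add  r1, r4, #6 → r1=0x29
epilogue: pop r1=0x93, sp=0xc8
epilogue: pop r0=0xed, sp=0xc9
r1 is callee-saved → restored

REG = 0x93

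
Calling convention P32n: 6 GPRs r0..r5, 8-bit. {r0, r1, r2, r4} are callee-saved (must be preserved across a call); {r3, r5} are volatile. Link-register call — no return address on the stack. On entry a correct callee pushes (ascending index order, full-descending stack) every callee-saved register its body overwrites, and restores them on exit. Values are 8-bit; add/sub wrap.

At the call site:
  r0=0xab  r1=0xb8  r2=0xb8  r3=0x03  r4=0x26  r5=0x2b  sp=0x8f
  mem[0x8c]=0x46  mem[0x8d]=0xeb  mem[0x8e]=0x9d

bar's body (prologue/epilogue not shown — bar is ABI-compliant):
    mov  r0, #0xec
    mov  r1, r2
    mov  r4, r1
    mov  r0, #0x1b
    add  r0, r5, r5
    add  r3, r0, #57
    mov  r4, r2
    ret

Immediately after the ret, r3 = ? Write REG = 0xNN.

REG = 0x8f

prologue: push r0 → mem[0x8e]=0xab, sp=0x8e
prologue: push r1 → mem[0x8d]=0xb8, sp=0x8d
prologue: push r4 → mem[0x8c]=0x26, sp=0x8c
body[0] mov  r0, #0xec → r0=0xec
body[1] mov  r1, r2 → r1=0xb8
body[2] mov  r4, r1 → r4=0xb8
body[3] mov  r0, #0x1b → r0=0x1b
body[4] add  r0, r5, r5 → r0=0x56
body[5] add  r3, r0, #57 → r3=0x8f
body[6] mov  r4, r2 → r4=0xb8
epilogue: pop r4=0x26, sp=0x8d
epilogue: pop r1=0xb8, sp=0x8e
epilogue: pop r0=0xab, sp=0x8f
r3 is caller-saved → body value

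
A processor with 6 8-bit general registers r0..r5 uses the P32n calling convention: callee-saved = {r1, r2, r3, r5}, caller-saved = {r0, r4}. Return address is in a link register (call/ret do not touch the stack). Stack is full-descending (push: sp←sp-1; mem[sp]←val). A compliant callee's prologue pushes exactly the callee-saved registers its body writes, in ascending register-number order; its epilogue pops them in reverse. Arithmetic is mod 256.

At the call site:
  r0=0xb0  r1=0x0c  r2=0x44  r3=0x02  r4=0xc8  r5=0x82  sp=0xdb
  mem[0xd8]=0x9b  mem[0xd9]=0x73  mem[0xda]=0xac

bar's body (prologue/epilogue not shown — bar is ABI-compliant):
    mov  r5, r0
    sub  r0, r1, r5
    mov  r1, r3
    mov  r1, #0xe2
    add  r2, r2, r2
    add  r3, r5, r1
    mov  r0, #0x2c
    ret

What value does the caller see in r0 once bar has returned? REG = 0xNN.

REG = 0x2c

prologue: push r1 -> mem[0xda]=0x0c, sp=0xda
prologue: push r2 -> mem[0xd9]=0x44, sp=0xd9
prologue: push r3 -> mem[0xd8]=0x02, sp=0xd8
prologue: push r5 -> mem[0xd7]=0x82, sp=0xd7
body[0] mov  r5, r0 -> r5=0xb0
body[1] sub  r0, r1, r5 -> r0=0x5c
body[2] mov  r1, r3 -> r1=0x02
body[3] mov  r1, #0xe2 -> r1=0xe2
body[4] add  r2, r2, r2 -> r2=0x88
body[5] add  r3, r5, r1 -> r3=0x92
body[6] mov  r0, #0x2c -> r0=0x2c
epilogue: pop r5=0x82, sp=0xd8
epilogue: pop r3=0x02, sp=0xd9
epilogue: pop r2=0x44, sp=0xda
epilogue: pop r1=0x0c, sp=0xdb
r0 is caller-saved -> body value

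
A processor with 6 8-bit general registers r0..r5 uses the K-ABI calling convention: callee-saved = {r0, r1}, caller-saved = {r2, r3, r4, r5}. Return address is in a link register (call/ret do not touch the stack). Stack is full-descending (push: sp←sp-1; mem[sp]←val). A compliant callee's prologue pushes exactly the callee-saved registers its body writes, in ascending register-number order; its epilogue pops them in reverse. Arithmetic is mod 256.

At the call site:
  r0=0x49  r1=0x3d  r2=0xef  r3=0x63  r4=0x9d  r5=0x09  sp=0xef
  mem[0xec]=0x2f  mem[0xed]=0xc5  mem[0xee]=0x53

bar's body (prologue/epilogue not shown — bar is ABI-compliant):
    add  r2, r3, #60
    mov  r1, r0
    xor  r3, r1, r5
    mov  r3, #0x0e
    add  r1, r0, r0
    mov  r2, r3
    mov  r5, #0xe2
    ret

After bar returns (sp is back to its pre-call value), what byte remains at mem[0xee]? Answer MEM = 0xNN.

MEM = 0x3d

prologue: push r1 → mem[0xee]=0x3d, sp=0xee
body[0] add  r2, r3, #60 → r2=0x9f
body[1] mov  r1, r0 → r1=0x49
body[2] xor  r3, r1, r5 → r3=0x40
body[3] mov  r3, #0x0e → r3=0x0e
body[4] add  r1, r0, r0 → r1=0x92
body[5] mov  r2, r3 → r2=0x0e
body[6] mov  r5, #0xe2 → r5=0xe2
epilogue: pop r1=0x3d, sp=0xef
prologue pushed ['r1'] at ['0xee']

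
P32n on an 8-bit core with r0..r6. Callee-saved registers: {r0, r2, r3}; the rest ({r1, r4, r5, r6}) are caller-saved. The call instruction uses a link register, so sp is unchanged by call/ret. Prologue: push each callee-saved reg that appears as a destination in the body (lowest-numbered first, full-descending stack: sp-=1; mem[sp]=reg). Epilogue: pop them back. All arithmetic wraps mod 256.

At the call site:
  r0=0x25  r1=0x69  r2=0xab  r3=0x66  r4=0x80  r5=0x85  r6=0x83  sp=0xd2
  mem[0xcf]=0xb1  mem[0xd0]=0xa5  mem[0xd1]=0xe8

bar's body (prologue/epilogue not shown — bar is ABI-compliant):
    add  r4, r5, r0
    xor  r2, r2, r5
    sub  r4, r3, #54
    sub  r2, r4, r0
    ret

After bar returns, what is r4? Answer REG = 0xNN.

REG = 0x30

prologue: push r2 → mem[0xd1]=0xab, sp=0xd1
body[0] add  r4, r5, r0 → r4=0xaa
body[1] xor  r2, r2, r5 → r2=0x2e
body[2] sub  r4, r3, #54 → r4=0x30
body[3] sub  r2, r4, r0 → r2=0x0b
epilogue: pop r2=0xab, sp=0xd2
r4 is caller-saved → body value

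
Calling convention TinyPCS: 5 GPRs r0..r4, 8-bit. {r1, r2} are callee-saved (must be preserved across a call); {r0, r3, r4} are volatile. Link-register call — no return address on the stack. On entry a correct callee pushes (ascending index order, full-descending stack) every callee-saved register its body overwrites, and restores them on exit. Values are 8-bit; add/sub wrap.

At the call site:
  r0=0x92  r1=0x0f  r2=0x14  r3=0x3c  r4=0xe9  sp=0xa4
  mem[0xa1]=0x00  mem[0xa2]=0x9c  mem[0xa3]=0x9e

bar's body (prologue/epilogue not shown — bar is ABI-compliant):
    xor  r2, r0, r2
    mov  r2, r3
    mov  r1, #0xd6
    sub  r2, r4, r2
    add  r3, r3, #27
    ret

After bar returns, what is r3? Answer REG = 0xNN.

REG = 0x57

prologue: push r1 -> mem[0xa3]=0x0f, sp=0xa3
prologue: push r2 -> mem[0xa2]=0x14, sp=0xa2
body[0] xor  r2, r0, r2 -> r2=0x86
body[1] mov  r2, r3 -> r2=0x3c
body[2] mov  r1, #0xd6 -> r1=0xd6
body[3] sub  r2, r4, r2 -> r2=0xad
body[4] add  r3, r3, #27 -> r3=0x57
epilogue: pop r2=0x14, sp=0xa3
epilogue: pop r1=0x0f, sp=0xa4
r3 is caller-saved -> body value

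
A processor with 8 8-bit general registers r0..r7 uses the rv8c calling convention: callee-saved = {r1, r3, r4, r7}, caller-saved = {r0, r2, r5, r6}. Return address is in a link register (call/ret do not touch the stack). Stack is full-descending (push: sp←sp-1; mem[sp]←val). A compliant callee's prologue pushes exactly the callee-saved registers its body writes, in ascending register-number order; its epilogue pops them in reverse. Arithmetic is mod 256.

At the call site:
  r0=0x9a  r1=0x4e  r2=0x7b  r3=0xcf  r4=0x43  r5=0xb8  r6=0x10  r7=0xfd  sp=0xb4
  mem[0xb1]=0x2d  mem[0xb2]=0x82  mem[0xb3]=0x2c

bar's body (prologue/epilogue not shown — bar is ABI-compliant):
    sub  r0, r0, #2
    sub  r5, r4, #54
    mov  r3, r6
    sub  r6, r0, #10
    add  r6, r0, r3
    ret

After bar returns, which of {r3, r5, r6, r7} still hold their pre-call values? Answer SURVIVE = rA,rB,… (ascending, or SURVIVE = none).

prologue: push r3 -> mem[0xb3]=0xcf, sp=0xb3
body[0] sub  r0, r0, #2 -> r0=0x98
body[1] sub  r5, r4, #54 -> r5=0x0d
body[2] mov  r3, r6 -> r3=0x10
body[3] sub  r6, r0, #10 -> r6=0x8e
body[4] add  r6, r0, r3 -> r6=0xa8
epilogue: pop r3=0xcf, sp=0xb4
r3: callee-saved, written=True
r5: caller-saved, written=True
r6: caller-saved, written=True
r7: callee-saved, written=False

SURVIVE = r3,r7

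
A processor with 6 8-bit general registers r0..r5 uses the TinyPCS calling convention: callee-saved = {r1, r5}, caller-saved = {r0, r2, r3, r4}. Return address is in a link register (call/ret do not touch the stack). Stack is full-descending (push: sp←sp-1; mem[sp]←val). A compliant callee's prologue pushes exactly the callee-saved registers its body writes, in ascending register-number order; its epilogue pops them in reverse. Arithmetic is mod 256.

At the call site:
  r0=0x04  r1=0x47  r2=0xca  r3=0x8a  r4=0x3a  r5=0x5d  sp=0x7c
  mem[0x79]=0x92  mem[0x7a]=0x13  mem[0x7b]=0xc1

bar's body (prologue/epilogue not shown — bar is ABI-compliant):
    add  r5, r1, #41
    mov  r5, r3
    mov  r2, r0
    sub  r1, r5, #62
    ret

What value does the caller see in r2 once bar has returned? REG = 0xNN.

REG = 0x04

prologue: push r1 -> mem[0x7b]=0x47, sp=0x7b
prologue: push r5 -> mem[0x7a]=0x5d, sp=0x7a
body[0] add  r5, r1, #41 -> r5=0x70
body[1] mov  r5, r3 -> r5=0x8a
body[2] mov  r2, r0 -> r2=0x04
body[3] sub  r1, r5, #62 -> r1=0x4c
epilogue: pop r5=0x5d, sp=0x7b
epilogue: pop r1=0x47, sp=0x7c
r2 is caller-saved -> body value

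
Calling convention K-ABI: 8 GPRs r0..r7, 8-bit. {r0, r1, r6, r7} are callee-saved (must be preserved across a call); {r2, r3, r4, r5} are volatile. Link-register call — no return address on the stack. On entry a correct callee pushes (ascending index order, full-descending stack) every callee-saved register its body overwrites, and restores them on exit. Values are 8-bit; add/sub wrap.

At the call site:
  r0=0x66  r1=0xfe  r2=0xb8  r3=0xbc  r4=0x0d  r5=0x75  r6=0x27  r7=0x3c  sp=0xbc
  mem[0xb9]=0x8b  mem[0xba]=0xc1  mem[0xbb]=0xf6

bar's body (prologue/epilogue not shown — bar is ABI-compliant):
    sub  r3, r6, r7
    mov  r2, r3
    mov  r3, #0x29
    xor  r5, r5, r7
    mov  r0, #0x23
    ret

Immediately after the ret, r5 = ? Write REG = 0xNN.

REG = 0x49

prologue: push r0 -> mem[0xbb]=0x66, sp=0xbb
body[0] sub  r3, r6, r7 -> r3=0xeb
body[1] mov  r2, r3 -> r2=0xeb
body[2] mov  r3, #0x29 -> r3=0x29
body[3] xor  r5, r5, r7 -> r5=0x49
body[4] mov  r0, #0x23 -> r0=0x23
epilogue: pop r0=0x66, sp=0xbc
r5 is caller-saved -> body value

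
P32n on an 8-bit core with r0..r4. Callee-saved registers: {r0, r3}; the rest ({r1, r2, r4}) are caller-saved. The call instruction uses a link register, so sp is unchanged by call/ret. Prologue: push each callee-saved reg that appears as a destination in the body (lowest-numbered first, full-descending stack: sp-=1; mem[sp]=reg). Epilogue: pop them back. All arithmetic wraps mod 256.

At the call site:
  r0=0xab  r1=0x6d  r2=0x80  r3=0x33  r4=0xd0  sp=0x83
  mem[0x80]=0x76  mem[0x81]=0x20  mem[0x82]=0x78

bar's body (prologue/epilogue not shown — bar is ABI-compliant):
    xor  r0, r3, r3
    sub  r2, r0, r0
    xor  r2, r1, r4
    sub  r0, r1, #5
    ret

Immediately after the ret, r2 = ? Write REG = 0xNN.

REG = 0xbd

prologue: push r0 → mem[0x82]=0xab, sp=0x82
body[0] xor  r0, r3, r3 → r0=0x00
body[1] sub  r2, r0, r0 → r2=0x00
body[2] xor  r2, r1, r4 → r2=0xbd
body[3] sub  r0, r1, #5 → r0=0x68
epilogue: pop r0=0xab, sp=0x83
r2 is caller-saved → body value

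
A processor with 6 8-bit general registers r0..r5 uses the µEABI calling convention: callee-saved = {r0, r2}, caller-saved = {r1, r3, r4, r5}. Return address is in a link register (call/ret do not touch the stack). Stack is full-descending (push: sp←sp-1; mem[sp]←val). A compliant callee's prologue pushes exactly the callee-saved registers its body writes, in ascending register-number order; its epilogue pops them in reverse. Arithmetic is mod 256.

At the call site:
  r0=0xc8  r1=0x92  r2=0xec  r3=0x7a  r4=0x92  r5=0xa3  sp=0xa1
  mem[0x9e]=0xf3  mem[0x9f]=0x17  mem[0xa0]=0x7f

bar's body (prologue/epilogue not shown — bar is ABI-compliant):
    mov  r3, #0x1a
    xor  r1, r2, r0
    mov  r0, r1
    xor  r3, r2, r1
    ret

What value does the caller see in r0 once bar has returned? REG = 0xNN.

REG = 0xc8

prologue: push r0 -> mem[0xa0]=0xc8, sp=0xa0
body[0] mov  r3, #0x1a -> r3=0x1a
body[1] xor  r1, r2, r0 -> r1=0x24
body[2] mov  r0, r1 -> r0=0x24
body[3] xor  r3, r2, r1 -> r3=0xc8
epilogue: pop r0=0xc8, sp=0xa1
r0 is callee-saved -> restored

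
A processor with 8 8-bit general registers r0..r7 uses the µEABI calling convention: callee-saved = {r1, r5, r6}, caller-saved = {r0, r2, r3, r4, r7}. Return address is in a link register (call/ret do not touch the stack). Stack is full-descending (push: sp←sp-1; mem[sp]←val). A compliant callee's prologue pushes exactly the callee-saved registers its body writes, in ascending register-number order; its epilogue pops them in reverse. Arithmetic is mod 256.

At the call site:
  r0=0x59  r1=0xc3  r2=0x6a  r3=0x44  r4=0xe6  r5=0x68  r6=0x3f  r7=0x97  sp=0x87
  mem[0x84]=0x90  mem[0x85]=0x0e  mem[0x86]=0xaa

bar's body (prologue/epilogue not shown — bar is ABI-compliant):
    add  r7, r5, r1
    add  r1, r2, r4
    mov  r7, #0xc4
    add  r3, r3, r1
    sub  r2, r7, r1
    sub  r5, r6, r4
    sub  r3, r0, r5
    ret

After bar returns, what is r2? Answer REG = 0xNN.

REG = 0x74

prologue: push r1 → mem[0x86]=0xc3, sp=0x86
prologue: push r5 → mem[0x85]=0x68, sp=0x85
body[0] add  r7, r5, r1 → r7=0x2b
body[1] add  r1, r2, r4 → r1=0x50
body[2] mov  r7, #0xc4 → r7=0xc4
body[3] add  r3, r3, r1 → r3=0x94
body[4] sub  r2, r7, r1 → r2=0x74
body[5] sub  r5, r6, r4 → r5=0x59
body[6] sub  r3, r0, r5 → r3=0x00
epilogue: pop r5=0x68, sp=0x86
epilogue: pop r1=0xc3, sp=0x87
r2 is caller-saved → body value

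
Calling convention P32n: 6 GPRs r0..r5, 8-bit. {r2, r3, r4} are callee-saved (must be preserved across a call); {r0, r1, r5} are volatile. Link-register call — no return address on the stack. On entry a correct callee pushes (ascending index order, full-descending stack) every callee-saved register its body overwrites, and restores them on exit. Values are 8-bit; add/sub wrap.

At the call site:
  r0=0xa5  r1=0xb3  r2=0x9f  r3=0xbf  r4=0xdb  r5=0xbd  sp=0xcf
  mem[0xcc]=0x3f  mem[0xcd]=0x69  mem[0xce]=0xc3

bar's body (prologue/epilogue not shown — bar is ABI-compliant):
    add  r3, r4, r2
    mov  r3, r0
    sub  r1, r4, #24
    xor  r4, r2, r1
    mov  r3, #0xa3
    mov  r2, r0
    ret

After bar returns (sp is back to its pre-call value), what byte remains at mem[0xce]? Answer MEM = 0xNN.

prologue: push r2 -> mem[0xce]=0x9f, sp=0xce
prologue: push r3 -> mem[0xcd]=0xbf, sp=0xcd
prologue: push r4 -> mem[0xcc]=0xdb, sp=0xcc
body[0] add  r3, r4, r2 -> r3=0x7a
body[1] mov  r3, r0 -> r3=0xa5
body[2] sub  r1, r4, #24 -> r1=0xc3
body[3] xor  r4, r2, r1 -> r4=0x5c
body[4] mov  r3, #0xa3 -> r3=0xa3
body[5] mov  r2, r0 -> r2=0xa5
epilogue: pop r4=0xdb, sp=0xcd
epilogue: pop r3=0xbf, sp=0xce
epilogue: pop r2=0x9f, sp=0xcf
prologue pushed ['r2', 'r3', 'r4'] at ['0xce', '0xcd', '0xcc']

MEM = 0x9f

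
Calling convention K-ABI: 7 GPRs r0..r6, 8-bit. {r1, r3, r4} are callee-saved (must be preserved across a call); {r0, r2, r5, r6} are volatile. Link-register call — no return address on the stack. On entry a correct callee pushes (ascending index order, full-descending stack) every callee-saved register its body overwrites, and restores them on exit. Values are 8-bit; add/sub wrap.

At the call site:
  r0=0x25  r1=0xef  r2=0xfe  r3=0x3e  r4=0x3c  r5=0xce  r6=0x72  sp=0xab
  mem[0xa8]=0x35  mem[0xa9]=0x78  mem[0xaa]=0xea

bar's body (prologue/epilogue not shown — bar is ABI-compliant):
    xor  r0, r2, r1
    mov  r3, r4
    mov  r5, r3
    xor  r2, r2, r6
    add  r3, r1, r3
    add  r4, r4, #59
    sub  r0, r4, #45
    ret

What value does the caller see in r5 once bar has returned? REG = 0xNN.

prologue: push r3 → mem[0xaa]=0x3e, sp=0xaa
prologue: push r4 → mem[0xa9]=0x3c, sp=0xa9
body[0] xor  r0, r2, r1 → r0=0x11
body[1] mov  r3, r4 → r3=0x3c
body[2] mov  r5, r3 → r5=0x3c
body[3] xor  r2, r2, r6 → r2=0x8c
body[4] add  r3, r1, r3 → r3=0x2b
body[5] add  r4, r4, #59 → r4=0x77
body[6] sub  r0, r4, #45 → r0=0x4a
epilogue: pop r4=0x3c, sp=0xaa
epilogue: pop r3=0x3e, sp=0xab
r5 is caller-saved → body value

REG = 0x3c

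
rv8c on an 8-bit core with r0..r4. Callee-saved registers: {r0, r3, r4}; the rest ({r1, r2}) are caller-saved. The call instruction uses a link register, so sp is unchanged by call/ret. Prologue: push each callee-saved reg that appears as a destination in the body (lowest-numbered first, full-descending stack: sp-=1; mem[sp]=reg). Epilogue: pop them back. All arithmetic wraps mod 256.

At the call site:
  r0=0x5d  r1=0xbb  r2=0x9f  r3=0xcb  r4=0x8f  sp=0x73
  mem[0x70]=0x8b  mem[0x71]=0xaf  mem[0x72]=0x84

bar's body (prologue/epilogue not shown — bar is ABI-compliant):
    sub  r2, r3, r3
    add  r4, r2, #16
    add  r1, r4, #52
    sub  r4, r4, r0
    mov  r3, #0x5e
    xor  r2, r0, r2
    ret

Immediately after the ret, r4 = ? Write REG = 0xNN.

prologue: push r3 -> mem[0x72]=0xcb, sp=0x72
prologue: push r4 -> mem[0x71]=0x8f, sp=0x71
body[0] sub  r2, r3, r3 -> r2=0x00
body[1] add  r4, r2, #16 -> r4=0x10
body[2] add  r1, r4, #52 -> r1=0x44
body[3] sub  r4, r4, r0 -> r4=0xb3
body[4] mov  r3, #0x5e -> r3=0x5e
body[5] xor  r2, r0, r2 -> r2=0x5d
epilogue: pop r4=0x8f, sp=0x72
epilogue: pop r3=0xcb, sp=0x73
r4 is callee-saved -> restored

REG = 0x8f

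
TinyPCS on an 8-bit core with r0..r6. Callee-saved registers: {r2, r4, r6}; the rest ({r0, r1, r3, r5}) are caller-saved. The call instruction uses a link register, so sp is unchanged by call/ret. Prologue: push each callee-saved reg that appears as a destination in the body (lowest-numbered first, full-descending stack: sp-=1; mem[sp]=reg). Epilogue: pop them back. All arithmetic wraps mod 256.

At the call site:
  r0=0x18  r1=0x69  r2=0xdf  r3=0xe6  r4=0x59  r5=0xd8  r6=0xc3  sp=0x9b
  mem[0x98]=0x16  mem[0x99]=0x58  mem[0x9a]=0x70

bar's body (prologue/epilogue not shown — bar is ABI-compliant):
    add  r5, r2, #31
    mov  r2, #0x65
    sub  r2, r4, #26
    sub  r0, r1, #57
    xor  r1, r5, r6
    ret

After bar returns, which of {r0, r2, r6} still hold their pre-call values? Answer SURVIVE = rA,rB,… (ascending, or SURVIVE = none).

prologue: push r2 → mem[0x9a]=0xdf, sp=0x9a
body[0] add  r5, r2, #31 → r5=0xfe
body[1] mov  r2, #0x65 → r2=0x65
body[2] sub  r2, r4, #26 → r2=0x3f
body[3] sub  r0, r1, #57 → r0=0x30
body[4] xor  r1, r5, r6 → r1=0x3d
epilogue: pop r2=0xdf, sp=0x9b
r0: caller-saved, written=True
r2: callee-saved, written=True
r6: callee-saved, written=False

SURVIVE = r2,r6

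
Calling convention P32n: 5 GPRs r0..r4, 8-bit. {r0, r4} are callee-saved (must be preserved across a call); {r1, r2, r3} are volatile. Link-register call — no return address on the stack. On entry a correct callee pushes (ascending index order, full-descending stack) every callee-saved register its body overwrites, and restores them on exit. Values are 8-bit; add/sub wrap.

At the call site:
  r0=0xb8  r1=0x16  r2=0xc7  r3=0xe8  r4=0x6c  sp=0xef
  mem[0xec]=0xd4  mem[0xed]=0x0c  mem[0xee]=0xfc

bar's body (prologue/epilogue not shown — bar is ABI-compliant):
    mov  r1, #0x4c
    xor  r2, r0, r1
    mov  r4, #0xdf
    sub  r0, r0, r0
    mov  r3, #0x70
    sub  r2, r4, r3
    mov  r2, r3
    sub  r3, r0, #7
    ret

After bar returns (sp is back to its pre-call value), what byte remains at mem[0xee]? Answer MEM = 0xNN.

prologue: push r0 -> mem[0xee]=0xb8, sp=0xee
prologue: push r4 -> mem[0xed]=0x6c, sp=0xed
body[0] mov  r1, #0x4c -> r1=0x4c
body[1] xor  r2, r0, r1 -> r2=0xf4
body[2] mov  r4, #0xdf -> r4=0xdf
body[3] sub  r0, r0, r0 -> r0=0x00
body[4] mov  r3, #0x70 -> r3=0x70
body[5] sub  r2, r4, r3 -> r2=0x6f
body[6] mov  r2, r3 -> r2=0x70
body[7] sub  r3, r0, #7 -> r3=0xf9
epilogue: pop r4=0x6c, sp=0xee
epilogue: pop r0=0xb8, sp=0xef
prologue pushed ['r0', 'r4'] at ['0xee', '0xed']

MEM = 0xb8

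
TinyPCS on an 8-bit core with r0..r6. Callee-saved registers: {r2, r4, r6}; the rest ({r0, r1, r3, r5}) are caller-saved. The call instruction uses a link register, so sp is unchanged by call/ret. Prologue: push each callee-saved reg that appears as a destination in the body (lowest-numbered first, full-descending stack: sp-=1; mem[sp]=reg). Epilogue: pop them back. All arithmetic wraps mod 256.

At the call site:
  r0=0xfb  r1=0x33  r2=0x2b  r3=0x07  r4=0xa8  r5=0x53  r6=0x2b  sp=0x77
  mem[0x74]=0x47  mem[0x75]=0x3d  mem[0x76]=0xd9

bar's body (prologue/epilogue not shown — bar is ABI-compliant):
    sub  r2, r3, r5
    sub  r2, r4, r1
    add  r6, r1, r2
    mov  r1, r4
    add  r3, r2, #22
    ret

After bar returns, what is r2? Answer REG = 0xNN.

REG = 0x2b

prologue: push r2 → mem[0x76]=0x2b, sp=0x76
prologue: push r6 → mem[0x75]=0x2b, sp=0x75
body[0] sub  r2, r3, r5 → r2=0xb4
body[1] sub  r2, r4, r1 → r2=0x75
body[2] add  r6, r1, r2 → r6=0xa8
body[3] mov  r1, r4 → r1=0xa8
body[4] add  r3, r2, #22 → r3=0x8b
epilogue: pop r6=0x2b, sp=0x76
epilogue: pop r2=0x2b, sp=0x77
r2 is callee-saved → restored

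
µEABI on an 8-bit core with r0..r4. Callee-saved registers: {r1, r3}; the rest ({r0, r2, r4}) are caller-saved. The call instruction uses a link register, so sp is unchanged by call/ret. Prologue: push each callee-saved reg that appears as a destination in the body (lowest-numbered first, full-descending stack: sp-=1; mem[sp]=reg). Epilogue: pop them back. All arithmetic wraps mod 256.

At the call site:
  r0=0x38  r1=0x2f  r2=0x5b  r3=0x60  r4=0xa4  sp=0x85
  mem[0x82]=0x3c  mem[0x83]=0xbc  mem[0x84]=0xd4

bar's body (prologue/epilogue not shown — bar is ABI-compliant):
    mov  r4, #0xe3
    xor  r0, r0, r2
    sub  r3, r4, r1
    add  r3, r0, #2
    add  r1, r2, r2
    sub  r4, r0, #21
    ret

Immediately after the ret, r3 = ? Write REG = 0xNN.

prologue: push r1 → mem[0x84]=0x2f, sp=0x84
prologue: push r3 → mem[0x83]=0x60, sp=0x83
body[0] mov  r4, #0xe3 → r4=0xe3
body[1] xor  r0, r0, r2 → r0=0x63
body[2] sub  r3, r4, r1 → r3=0xb4
body[3] add  r3, r0, #2 → r3=0x65
body[4] add  r1, r2, r2 → r1=0xb6
body[5] sub  r4, r0, #21 → r4=0x4e
epilogue: pop r3=0x60, sp=0x84
epilogue: pop r1=0x2f, sp=0x85
r3 is callee-saved → restored

REG = 0x60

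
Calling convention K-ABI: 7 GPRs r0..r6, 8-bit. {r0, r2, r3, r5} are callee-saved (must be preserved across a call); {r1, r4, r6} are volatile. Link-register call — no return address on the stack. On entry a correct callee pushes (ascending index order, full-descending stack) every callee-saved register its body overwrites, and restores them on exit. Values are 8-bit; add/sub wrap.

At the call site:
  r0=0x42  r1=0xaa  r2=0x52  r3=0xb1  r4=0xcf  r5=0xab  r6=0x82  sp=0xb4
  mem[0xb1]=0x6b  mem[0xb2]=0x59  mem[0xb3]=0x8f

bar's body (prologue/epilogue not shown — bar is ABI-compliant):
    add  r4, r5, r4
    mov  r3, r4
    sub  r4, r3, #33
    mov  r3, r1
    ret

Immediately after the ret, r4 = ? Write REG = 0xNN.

REG = 0x59

prologue: push r3 → mem[0xb3]=0xb1, sp=0xb3
body[0] add  r4, r5, r4 → r4=0x7a
body[1] mov  r3, r4 → r3=0x7a
body[2] sub  r4, r3, #33 → r4=0x59
body[3] mov  r3, r1 → r3=0xaa
epilogue: pop r3=0xb1, sp=0xb4
r4 is caller-saved → body value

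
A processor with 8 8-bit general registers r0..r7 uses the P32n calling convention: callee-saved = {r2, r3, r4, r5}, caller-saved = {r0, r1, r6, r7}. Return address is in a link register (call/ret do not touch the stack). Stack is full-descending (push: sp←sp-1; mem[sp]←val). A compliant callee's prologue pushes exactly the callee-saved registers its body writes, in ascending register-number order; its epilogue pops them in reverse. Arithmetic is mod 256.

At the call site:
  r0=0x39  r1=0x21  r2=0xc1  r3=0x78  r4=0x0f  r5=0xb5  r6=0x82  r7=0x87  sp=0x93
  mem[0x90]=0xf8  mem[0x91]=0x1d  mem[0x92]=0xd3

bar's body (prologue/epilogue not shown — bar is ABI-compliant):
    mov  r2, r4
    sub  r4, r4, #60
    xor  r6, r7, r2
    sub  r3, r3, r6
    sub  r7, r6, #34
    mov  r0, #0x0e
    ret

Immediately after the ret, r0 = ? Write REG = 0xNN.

REG = 0x0e

prologue: push r2 → mem[0x92]=0xc1, sp=0x92
prologue: push r3 → mem[0x91]=0x78, sp=0x91
prologue: push r4 → mem[0x90]=0x0f, sp=0x90
body[0] mov  r2, r4 → r2=0x0f
body[1] sub  r4, r4, #60 → r4=0xd3
body[2] xor  r6, r7, r2 → r6=0x88
body[3] sub  r3, r3, r6 → r3=0xf0
body[4] sub  r7, r6, #34 → r7=0x66
body[5] mov  r0, #0x0e → r0=0x0e
epilogue: pop r4=0x0f, sp=0x91
epilogue: pop r3=0x78, sp=0x92
epilogue: pop r2=0xc1, sp=0x93
r0 is caller-saved → body value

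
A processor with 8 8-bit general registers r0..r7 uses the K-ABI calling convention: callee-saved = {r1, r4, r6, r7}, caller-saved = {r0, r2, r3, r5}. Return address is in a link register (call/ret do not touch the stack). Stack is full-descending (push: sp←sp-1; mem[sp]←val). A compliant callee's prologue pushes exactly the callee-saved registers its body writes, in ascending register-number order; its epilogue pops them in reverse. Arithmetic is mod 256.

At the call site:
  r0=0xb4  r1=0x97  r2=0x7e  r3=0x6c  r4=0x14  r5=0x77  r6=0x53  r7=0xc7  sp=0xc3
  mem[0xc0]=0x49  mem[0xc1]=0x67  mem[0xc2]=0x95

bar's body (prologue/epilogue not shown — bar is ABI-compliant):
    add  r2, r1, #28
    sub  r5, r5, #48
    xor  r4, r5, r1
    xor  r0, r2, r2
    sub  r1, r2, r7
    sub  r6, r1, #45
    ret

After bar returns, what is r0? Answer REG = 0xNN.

REG = 0x00

prologue: push r1 -> mem[0xc2]=0x97, sp=0xc2
prologue: push r4 -> mem[0xc1]=0x14, sp=0xc1
prologue: push r6 -> mem[0xc0]=0x53, sp=0xc0
body[0] add  r2, r1, #28 -> r2=0xb3
body[1] sub  r5, r5, #48 -> r5=0x47
body[2] xor  r4, r5, r1 -> r4=0xd0
body[3] xor  r0, r2, r2 -> r0=0x00
body[4] sub  r1, r2, r7 -> r1=0xec
body[5] sub  r6, r1, #45 -> r6=0xbf
epilogue: pop r6=0x53, sp=0xc1
epilogue: pop r4=0x14, sp=0xc2
epilogue: pop r1=0x97, sp=0xc3
r0 is caller-saved -> body value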